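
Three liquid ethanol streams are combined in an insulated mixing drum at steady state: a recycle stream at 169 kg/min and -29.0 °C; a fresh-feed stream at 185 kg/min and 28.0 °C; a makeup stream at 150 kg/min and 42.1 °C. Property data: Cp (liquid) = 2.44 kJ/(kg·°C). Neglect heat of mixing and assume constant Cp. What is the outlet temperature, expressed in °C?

T_out = 13.1 °C

No heat crosses the boundary, so H_out = H_in.
Σ ṁᵢCp,ᵢTᵢ = 169×2.44×-29.0 + 185×2.44×28.0 + 150×2.44×42.1 = 16089
Σ ṁᵢCp,ᵢ = 169×2.44 + 185×2.44 + 150×2.44 = 1229.8
T_out = 16089 / 1229.8 = 13.083 °C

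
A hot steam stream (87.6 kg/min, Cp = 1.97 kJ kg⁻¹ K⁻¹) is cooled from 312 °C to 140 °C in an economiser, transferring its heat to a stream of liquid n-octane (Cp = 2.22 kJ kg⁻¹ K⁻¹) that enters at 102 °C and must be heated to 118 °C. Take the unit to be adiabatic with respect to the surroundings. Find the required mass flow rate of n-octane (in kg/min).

Heat released by hot stream: Q = 87.6 × 1.97 × (312 − 140) = 29682 kJ/min
Energy balance on cold side (adiabatic exchanger): Q = ṁ_c·Cp_c·(T_c,out − T_c,in)
ṁ_c = 29682 / [2.22 × (118 − 102)] = 835.65 kg/min

ṁ_c = 836 kg/min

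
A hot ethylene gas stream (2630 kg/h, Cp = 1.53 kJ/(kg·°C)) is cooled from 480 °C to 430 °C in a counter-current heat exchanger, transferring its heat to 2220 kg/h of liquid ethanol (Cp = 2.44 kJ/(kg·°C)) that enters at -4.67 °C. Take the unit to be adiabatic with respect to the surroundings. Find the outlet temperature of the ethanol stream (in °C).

Heat released by hot stream: Q = 2630 × 1.53 × (480 − 430) = 201200 kJ/h
Energy balance on cold side (adiabatic exchanger): Q = ṁ_c·Cp_c·(T_c,out − T_c,in)
T_c,out = -4.67 + 201200/(2220 × 2.44) = 32.473 °C

T_c,out = 32.5 °C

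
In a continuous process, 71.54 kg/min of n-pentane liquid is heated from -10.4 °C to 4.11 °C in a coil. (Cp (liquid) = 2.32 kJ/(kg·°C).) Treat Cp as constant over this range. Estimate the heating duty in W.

Q = ṁ·Cp·ΔT = 71.54 × 2.32 × (4.11 − -10.4) = 2408.3 kJ/min
Converting: 2408.3 / 60 s = 40.138 kW
Heating duty = 40138 W

Q = 40100 W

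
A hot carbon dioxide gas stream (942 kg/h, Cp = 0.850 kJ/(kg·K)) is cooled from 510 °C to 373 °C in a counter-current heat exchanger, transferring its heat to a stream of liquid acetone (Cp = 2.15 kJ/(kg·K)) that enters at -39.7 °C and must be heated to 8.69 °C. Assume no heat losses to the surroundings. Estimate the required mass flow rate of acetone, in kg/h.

Heat released by hot stream: Q = 942 × 0.850 × (510 − 373) = 109700 kJ/h
Energy balance on cold side (adiabatic exchanger): Q = ṁ_c·Cp_c·(T_c,out − T_c,in)
ṁ_c = 109700 / [2.15 × (8.69 − -39.7)] = 1054.4 kg/h

ṁ_c = 1050 kg/h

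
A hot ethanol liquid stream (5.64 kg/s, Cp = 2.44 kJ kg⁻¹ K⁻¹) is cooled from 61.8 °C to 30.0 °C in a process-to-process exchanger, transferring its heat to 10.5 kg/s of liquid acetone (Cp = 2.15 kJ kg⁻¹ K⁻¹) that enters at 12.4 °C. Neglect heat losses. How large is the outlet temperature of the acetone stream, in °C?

T_c,out = 31.8 °C

Heat released by hot stream: Q = 5.64 × 2.44 × (61.8 − 30.0) = 437.62 kJ/s
Energy balance on cold side (adiabatic exchanger): Q = ṁ_c·Cp_c·(T_c,out − T_c,in)
T_c,out = 12.4 + 437.62/(10.5 × 2.15) = 31.785 °C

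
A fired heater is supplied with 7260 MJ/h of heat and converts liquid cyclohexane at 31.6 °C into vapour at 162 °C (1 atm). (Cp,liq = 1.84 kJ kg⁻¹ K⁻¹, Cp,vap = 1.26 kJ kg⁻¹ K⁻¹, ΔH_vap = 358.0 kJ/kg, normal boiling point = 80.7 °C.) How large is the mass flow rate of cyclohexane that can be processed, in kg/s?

Δh = 1.84×(80.7−31.6) + 358.0 + 1.26×(162−80.7) = 550.78 kJ/kg
Q = 7260 MJ/h = 2016.7 kJ/s = 2016.7 kJ/s
ṁ = Q/Δh = 2016.7 / 550.78 = 3.6615 kg/s

ṁ = 3.66 kg/s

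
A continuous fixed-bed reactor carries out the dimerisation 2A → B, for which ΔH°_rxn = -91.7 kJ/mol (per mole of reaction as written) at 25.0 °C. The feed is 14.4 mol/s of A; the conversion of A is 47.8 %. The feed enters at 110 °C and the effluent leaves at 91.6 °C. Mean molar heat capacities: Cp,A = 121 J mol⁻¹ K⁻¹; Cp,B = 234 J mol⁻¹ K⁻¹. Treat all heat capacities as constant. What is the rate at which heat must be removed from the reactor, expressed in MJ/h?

Q_out = 1260 MJ/h

Extent of reaction ξ = 0.478 × 14.4 / 2 = 3.4416 mol/s
Reaction term: ξ·ΔH°_rxn = 3.4416 × -91.7 = -315.59 kJ/s
Sensible, feed 110→25 °C: -148.1 kJ/s
Outlet flows (mol/s): A 7.5168, B 3.4416
Sensible, products 25→91.6 °C: 114.21 kJ/s
Q = ΔH = -349.49 kJ/s = -349.49 kW
Heat removed = 1258.2 MJ/h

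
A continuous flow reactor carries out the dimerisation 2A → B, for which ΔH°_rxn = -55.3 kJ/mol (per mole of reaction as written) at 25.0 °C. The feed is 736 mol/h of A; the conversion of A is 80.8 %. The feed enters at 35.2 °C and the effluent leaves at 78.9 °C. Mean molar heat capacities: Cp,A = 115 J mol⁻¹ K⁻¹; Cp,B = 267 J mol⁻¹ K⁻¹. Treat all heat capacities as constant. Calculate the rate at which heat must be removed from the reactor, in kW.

Q_out = 3.38 kW

Extent of reaction ξ = 0.808 × 736 / 2 = 297.34 mol/h
Reaction term: ξ·ΔH°_rxn = 297.34 × -55.3 = -16443 kJ/h
Sensible, feed 35.2→25 °C: -863.33 kJ/h
Outlet flows (mol/h): A 141.31, B 297.34
Sensible, products 25→78.9 °C: 5155.1 kJ/h
Q = ΔH = -12151 kJ/h = -3.3754 kW
Heat removed = 3.3754 kW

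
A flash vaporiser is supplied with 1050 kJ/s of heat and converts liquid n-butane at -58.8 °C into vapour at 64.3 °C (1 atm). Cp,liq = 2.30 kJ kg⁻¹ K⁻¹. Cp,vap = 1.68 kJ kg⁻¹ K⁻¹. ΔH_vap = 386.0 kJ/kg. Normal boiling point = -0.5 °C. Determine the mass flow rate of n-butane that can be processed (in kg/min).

ṁ = 100 kg/min

Δh = 2.30×(-0.5−-58.8) + 386.0 + 1.68×(64.3−-0.5) = 628.95 kJ/kg
Q = 1050 kJ/s = 1050 kJ/s = 63000 kJ/min
ṁ = Q/Δh = 63000 / 628.95 = 100.17 kg/min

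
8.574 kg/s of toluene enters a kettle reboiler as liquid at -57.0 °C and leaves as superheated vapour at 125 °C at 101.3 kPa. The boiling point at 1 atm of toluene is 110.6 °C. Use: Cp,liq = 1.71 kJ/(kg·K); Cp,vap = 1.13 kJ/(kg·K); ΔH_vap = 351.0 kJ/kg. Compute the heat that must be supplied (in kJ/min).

liquid -57.0→110.6 °C: 286.6 kJ/kg
vaporisation at 110.6 °C: 351 kJ/kg
vapour 110.6→125 °C: 16.272 kJ/kg
Δh = 286.6 + 351 + 16.272 = 653.87 kJ/kg
Q = ṁ·Δh = 8.574 kg/s × 653.87 kJ/kg = 5606.3 kJ/s
|Q| = 5606.3 kW = 336380 kJ/min

Q = 336000 kJ/min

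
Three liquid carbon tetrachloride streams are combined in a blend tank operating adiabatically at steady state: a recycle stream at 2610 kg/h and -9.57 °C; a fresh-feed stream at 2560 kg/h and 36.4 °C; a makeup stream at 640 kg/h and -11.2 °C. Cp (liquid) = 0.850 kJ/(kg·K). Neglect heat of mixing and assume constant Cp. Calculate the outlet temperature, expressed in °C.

T_out = 10.5 °C

Energy balance with Q = 0: Σ ṁᵢCp,ᵢ(T_out − Tᵢ) = 0
T_out = Σ ṁᵢCp,ᵢTᵢ / Σ ṁᵢCp,ᵢ
      = 51883 / 4938.5 = 10.506 °C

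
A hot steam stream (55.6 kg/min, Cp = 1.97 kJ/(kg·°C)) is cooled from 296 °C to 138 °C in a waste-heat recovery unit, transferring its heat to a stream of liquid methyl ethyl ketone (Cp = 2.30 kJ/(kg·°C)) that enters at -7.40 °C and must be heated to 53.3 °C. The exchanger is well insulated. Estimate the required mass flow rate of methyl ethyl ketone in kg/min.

ṁ_c = 124 kg/min

Heat released by hot stream: Q = 55.6 × 1.97 × (296 − 138) = 17306 kJ/min
Energy balance on cold side (adiabatic exchanger): Q = ṁ_c·Cp_c·(T_c,out − T_c,in)
ṁ_c = 17306 / [2.30 × (53.3 − -7.40)] = 123.96 kg/min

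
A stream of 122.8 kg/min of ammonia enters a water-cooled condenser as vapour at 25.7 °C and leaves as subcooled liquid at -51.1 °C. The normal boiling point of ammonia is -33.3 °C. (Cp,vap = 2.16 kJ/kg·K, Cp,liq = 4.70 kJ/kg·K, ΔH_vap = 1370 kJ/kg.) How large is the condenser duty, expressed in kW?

vapour 25.7→-33.3 °C: -127.44 kJ/kg
condensation at -33.3 °C: -1370 kJ/kg
liquid -33.3→-51.1 °C: -83.66 kJ/kg
Δh = -127.44 + -1370 + -83.66 = -1581.1 kJ/kg
Q = ṁ·Δh = 122.8 kg/min × -1581.1 kJ/kg = -194160 kJ/min
|Q| = 3236 kW

Q_c = 3240 kW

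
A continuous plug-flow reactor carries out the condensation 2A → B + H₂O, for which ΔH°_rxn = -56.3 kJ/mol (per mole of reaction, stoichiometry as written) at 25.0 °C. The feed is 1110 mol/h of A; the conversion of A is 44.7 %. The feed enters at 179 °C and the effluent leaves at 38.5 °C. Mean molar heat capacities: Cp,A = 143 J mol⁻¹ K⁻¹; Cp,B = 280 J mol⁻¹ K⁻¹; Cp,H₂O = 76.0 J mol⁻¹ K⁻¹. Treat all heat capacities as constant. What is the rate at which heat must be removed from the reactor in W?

Extent of reaction ξ = 0.447 × 1110 / 2 = 248.09 mol/h
Reaction term: ξ·ΔH°_rxn = 248.09 × -56.3 = -13967 kJ/h
Sensible, feed 179→25 °C: -24444 kJ/h
Outlet flows (mol/h): A 613.83, B 248.09, H₂O 248.09
Sensible, products 25→38.5 °C: 2377.3 kJ/h
Q = ΔH = -36034 kJ/h = -10.01 kW
Heat removed = 10010 W

Q_out = 10000 W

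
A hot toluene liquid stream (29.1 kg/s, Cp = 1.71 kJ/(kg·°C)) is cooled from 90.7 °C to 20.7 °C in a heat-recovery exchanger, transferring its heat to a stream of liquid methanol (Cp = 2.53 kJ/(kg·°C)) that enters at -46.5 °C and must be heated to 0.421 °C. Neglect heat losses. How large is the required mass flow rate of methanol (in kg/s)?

ṁ_c = 29.3 kg/s

Heat released by hot stream: Q = 29.1 × 1.71 × (90.7 − 20.7) = 3483.3 kJ/s
Energy balance on cold side (adiabatic exchanger): Q = ṁ_c·Cp_c·(T_c,out − T_c,in)
ṁ_c = 3483.3 / [2.53 × (0.421 − -46.5)] = 29.343 kg/s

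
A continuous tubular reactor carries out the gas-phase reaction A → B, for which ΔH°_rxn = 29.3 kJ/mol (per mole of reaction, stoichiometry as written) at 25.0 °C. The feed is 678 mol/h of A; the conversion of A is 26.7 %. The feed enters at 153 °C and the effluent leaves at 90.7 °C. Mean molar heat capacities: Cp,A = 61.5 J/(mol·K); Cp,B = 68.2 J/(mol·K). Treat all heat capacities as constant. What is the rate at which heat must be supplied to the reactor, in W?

Extent of reaction ξ = 0.267 × 678 = 181.03 mol/h
Reaction term: ξ·ΔH°_rxn = 181.03 × 29.3 = 5304.1 kJ/h
Sensible, feed 153→25 °C: -5337.2 kJ/h
Outlet flows (mol/h): A 496.97, B 181.03
Sensible, products 25→90.7 °C: 2819.2 kJ/h
Q = ΔH = 2786 kJ/h = 0.7739 kW
Heat supplied = 773.9 W

Q_in = 774 W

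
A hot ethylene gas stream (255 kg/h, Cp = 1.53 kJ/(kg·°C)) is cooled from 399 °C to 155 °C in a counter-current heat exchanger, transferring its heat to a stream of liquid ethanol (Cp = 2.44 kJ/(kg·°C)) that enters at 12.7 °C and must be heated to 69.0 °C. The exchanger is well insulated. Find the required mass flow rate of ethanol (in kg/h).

Heat released by hot stream: Q = 255 × 1.53 × (399 − 155) = 95197 kJ/h
Energy balance on cold side (adiabatic exchanger): Q = ṁ_c·Cp_c·(T_c,out − T_c,in)
ṁ_c = 95197 / [2.44 × (69.0 − 12.7)] = 692.98 kg/h

ṁ_c = 693 kg/h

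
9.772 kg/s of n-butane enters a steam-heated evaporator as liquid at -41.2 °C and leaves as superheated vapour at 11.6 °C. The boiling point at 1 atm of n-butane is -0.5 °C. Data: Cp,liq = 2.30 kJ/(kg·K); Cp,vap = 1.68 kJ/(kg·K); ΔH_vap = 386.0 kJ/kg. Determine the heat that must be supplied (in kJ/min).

Q = 293000 kJ/min

liquid -41.2→-0.5 °C: 93.61 kJ/kg
vaporisation at -0.5 °C: 386 kJ/kg
vapour -0.5→11.6 °C: 20.328 kJ/kg
Δh = 93.61 + 386 + 20.328 = 499.94 kJ/kg
Q = ṁ·Δh = 9.772 kg/s × 499.94 kJ/kg = 4885.4 kJ/s
|Q| = 4885.4 kW = 293120 kJ/min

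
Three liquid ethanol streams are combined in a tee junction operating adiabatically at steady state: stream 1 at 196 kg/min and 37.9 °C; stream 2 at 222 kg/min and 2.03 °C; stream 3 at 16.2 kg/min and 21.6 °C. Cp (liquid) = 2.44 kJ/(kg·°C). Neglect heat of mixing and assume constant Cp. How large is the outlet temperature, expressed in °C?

Energy balance with Q = 0: Σ ṁᵢCp,ᵢ(T_out − Tᵢ) = 0
Σ ṁᵢCp,ᵢTᵢ = 196×2.44×37.9 + 222×2.44×2.03 + 16.2×2.44×21.6 = 20079
Σ ṁᵢCp,ᵢ = 196×2.44 + 222×2.44 + 16.2×2.44 = 1059.4
T_out = 20079 / 1059.4 = 18.952 °C

T_out = 19.0 °C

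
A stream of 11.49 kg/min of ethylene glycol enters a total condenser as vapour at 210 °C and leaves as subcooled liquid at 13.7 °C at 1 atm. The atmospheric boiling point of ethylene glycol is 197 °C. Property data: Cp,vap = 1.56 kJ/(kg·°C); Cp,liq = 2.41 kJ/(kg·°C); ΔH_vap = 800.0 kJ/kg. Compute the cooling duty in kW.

vapour 210→197 °C: -20.28 kJ/kg
condensation at 197 °C: -800 kJ/kg
liquid 197→13.7 °C: -441.75 kJ/kg
Δh = -20.28 + -800 + -441.75 = -1262 kJ/kg
Q = ṁ·Δh = 11.49 kg/min × -1262 kJ/kg = -14501 kJ/min
|Q| = 241.68 kW

Q_c = 242 kW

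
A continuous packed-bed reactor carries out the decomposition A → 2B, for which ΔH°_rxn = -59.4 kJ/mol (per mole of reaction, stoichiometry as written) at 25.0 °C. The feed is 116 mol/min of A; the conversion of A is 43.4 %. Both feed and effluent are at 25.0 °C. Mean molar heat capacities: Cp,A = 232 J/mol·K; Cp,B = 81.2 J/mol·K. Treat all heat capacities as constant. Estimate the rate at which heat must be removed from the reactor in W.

Q_out = 49800 W

Extent of reaction ξ = 0.434 × 116 = 50.344 mol/min
Reaction term: ξ·ΔH°_rxn = 50.344 × -59.4 = -2990.4 kJ/min
Q = ΔH = -2990.4 kJ/min = -49.841 kW
Heat removed = 49841 W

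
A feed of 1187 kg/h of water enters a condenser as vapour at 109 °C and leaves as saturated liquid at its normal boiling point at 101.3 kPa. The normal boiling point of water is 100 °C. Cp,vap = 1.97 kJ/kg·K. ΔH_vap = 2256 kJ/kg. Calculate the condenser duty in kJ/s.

Q_c = 750 kJ/s

vapour 109→100 °C: -17.73 kJ/kg
condensation at 100 °C: -2256 kJ/kg
Δh = -17.73 + -2256 = -2273.7 kJ/kg
Q = ṁ·Δh = 1187 kg/h × -2273.7 kJ/kg = -2.6989e+06 kJ/h
|Q| = 749.7 kW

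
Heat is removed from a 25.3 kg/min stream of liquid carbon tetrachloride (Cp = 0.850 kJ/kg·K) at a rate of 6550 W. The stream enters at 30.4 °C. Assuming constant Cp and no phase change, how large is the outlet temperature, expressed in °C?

Q = 6550 W = 393 kJ/min
ΔT = Q/(ṁ·Cp) = 393/(25.3×0.850) = 18.275 K
T_out = 30.4 − 18.275 = 12.125 °C

T_out = 12.1 °C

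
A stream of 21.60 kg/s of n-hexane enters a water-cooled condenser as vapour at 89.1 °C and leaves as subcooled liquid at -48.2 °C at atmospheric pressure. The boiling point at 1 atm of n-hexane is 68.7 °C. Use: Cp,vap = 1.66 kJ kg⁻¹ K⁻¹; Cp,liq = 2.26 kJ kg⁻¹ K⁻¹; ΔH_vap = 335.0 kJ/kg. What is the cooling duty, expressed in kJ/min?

Q_c = 820000 kJ/min

vapour 89.1→68.7 °C: -33.864 kJ/kg
condensation at 68.7 °C: -335 kJ/kg
liquid 68.7→-48.2 °C: -264.19 kJ/kg
Δh = -33.864 + -335 + -264.19 = -633.06 kJ/kg
Q = ṁ·Δh = 21.60 kg/s × -633.06 kJ/kg = -13674 kJ/s
|Q| = 13674 kW = 820440 kJ/min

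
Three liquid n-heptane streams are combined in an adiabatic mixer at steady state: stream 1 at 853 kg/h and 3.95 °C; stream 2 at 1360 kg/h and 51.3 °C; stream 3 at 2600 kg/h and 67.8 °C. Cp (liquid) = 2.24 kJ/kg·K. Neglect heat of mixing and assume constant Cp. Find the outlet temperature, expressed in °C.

Energy balance with Q = 0: Σ ṁᵢCp,ᵢ(T_out − Tᵢ) = 0
T_out = Σ ṁᵢCp,ᵢTᵢ / Σ ṁᵢCp,ᵢ
      = 558690 / 10781 = 51.822 °C

T_out = 51.8 °C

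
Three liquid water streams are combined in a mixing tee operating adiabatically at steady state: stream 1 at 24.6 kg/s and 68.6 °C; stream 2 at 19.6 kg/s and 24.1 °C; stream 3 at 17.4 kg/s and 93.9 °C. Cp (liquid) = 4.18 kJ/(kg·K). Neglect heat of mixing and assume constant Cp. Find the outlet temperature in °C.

T_out = 61.6 °C

Adiabatic, steady state ⇒ Σ ṁᵢCp,ᵢ(T_out − Tᵢ) = 0
Σ ṁᵢCp,ᵢTᵢ = 24.6×4.18×68.6 + 19.6×4.18×24.1 + 17.4×4.18×93.9 = 15858
Σ ṁᵢCp,ᵢ = 24.6×4.18 + 19.6×4.18 + 17.4×4.18 = 257.49
T_out = 15858 / 257.49 = 61.587 °C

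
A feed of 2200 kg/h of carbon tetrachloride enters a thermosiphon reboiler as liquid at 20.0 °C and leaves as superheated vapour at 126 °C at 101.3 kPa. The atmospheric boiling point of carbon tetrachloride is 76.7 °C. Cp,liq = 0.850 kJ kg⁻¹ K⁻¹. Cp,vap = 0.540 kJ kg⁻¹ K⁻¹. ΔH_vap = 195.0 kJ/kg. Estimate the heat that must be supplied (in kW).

Q = 165 kW

liquid 20.0→76.7 °C: 48.195 kJ/kg
vaporisation at 76.7 °C: 195 kJ/kg
vapour 76.7→126 °C: 26.622 kJ/kg
Δh = 48.195 + 195 + 26.622 = 269.82 kJ/kg
Q = ṁ·Δh = 2200 kg/h × 269.82 kJ/kg = 593600 kJ/h
|Q| = 164.89 kW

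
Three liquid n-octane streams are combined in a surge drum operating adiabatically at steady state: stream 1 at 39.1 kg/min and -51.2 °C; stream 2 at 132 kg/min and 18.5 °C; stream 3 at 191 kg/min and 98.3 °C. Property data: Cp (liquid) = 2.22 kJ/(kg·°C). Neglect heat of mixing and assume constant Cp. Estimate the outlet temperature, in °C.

T_out = 53.1 °C

Adiabatic, steady state ⇒ Σ ṁᵢCp,ᵢ(T_out − Tᵢ) = 0
T_out = Σ ṁᵢCp,ᵢTᵢ / Σ ṁᵢCp,ᵢ
      = 42658 / 803.86 = 53.067 °C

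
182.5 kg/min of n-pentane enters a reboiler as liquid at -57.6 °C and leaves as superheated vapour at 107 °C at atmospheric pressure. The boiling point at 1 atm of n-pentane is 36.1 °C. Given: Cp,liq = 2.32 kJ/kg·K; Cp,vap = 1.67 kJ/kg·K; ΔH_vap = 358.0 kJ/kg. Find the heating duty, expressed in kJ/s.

liquid -57.6→36.1 °C: 217.38 kJ/kg
vaporisation at 36.1 °C: 358 kJ/kg
vapour 36.1→107 °C: 118.4 kJ/kg
Δh = 217.38 + 358 + 118.4 = 693.79 kJ/kg
Q = ṁ·Δh = 182.5 kg/min × 693.79 kJ/kg = 126620 kJ/min
|Q| = 2110.3 kW

Q = 2110 kJ/s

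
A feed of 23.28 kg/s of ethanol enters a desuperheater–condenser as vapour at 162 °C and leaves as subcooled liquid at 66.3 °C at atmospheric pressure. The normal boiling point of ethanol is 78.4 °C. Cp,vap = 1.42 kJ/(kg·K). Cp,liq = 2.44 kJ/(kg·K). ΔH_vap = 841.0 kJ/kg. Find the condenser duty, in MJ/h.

Q_c = 82900 MJ/h

vapour 162→78.4 °C: -118.71 kJ/kg
condensation at 78.4 °C: -841 kJ/kg
liquid 78.4→66.3 °C: -29.524 kJ/kg
Δh = -118.71 + -841 + -29.524 = -989.24 kJ/kg
Q = ṁ·Δh = 23.28 kg/s × -989.24 kJ/kg = -23029 kJ/s
|Q| = 23029 kW = 82906 MJ/h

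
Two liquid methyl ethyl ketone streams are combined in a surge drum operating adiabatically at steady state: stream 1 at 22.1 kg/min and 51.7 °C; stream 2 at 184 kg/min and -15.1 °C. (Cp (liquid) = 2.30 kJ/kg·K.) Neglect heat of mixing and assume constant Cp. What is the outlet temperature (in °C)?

Energy balance with Q = 0: Σ ṁᵢCp,ᵢ(T_out − Tᵢ) = 0
Σ ṁᵢCp,ᵢTᵢ = 22.1×2.30×51.7 + 184×2.30×-15.1 = -3762.4
Σ ṁᵢCp,ᵢ = 22.1×2.30 + 184×2.30 = 474.03
T_out = -3762.4 / 474.03 = -7.9371 °C

T_out = -7.94 °C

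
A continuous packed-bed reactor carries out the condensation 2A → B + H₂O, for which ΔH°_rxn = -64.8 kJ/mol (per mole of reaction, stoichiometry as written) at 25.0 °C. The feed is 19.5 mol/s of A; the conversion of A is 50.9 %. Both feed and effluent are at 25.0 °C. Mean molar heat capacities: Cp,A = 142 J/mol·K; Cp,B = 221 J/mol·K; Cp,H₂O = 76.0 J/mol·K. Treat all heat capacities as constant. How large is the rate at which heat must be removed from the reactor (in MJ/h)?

Extent of reaction ξ = 0.509 × 19.5 / 2 = 4.9627 mol/s
Reaction term: ξ·ΔH°_rxn = 4.9627 × -64.8 = -321.59 kJ/s
Q = ΔH = -321.59 kJ/s = -321.59 kW
Heat removed = 1157.7 MJ/h

Q_out = 1160 MJ/h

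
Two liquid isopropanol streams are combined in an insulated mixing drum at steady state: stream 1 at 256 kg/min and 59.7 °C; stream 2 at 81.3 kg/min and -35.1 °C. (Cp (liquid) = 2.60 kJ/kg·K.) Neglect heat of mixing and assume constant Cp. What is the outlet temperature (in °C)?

T_out = 36.9 °C

No heat crosses the boundary, so H_out = H_in.
Σ ṁᵢCp,ᵢTᵢ = 256×2.60×59.7 + 81.3×2.60×-35.1 = 32317
Σ ṁᵢCp,ᵢ = 256×2.60 + 81.3×2.60 = 876.98
T_out = 32317 / 876.98 = 36.85 °C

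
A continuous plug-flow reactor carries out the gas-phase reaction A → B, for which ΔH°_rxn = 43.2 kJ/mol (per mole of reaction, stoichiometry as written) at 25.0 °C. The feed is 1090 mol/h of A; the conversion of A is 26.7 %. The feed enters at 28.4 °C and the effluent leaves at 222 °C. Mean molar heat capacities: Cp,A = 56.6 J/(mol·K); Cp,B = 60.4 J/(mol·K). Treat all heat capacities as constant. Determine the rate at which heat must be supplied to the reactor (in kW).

Extent of reaction ξ = 0.267 × 1090 = 291.03 mol/h
Reaction term: ξ·ΔH°_rxn = 291.03 × 43.2 = 12572 kJ/h
Sensible, feed 28.4→25 °C: -209.76 kJ/h
Outlet flows (mol/h): A 798.97, B 291.03
Sensible, products 25→222 °C: 12372 kJ/h
Q = ΔH = 24734 kJ/h = 6.8706 kW
Heat supplied = 6.8706 kW

Q_in = 6.87 kW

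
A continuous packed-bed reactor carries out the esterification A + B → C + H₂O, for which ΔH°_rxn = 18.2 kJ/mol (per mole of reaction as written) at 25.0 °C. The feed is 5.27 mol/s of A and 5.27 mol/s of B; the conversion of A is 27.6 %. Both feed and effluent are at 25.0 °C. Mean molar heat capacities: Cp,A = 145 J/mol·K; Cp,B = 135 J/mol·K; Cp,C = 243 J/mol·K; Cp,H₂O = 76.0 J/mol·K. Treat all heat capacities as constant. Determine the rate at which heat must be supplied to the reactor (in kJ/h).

Q_in = 95300 kJ/h

Extent of reaction ξ = 0.276 × 5.27 = 1.4545 mol/s
Reaction term: ξ·ΔH°_rxn = 1.4545 × 18.2 = 26.472 kJ/s
Q = ΔH = 26.472 kJ/s = 26.472 kW
Heat supplied = 95300 kJ/h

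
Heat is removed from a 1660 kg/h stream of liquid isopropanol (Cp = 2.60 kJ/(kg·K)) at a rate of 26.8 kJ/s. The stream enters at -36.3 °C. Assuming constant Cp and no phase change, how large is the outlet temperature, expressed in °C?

T_out = -58.7 °C

Q = 26.8 kJ/s = 96480 kJ/h
ΔT = Q/(ṁ·Cp) = 96480/(1660×2.60) = 22.354 K
T_out = -36.3 − 22.354 = -58.654 °C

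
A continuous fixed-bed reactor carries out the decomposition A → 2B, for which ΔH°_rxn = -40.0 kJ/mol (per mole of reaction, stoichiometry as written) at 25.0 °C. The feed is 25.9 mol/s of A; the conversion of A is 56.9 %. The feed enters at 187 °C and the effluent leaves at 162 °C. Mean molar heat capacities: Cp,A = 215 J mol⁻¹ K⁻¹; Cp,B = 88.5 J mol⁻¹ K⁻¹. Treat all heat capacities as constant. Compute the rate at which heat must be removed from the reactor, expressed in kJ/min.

Extent of reaction ξ = 0.569 × 25.9 = 14.737 mol/s
Reaction term: ξ·ΔH°_rxn = 14.737 × -40.0 = -589.48 kJ/s
Sensible, feed 187→25 °C: -902.1 kJ/s
Outlet flows (mol/s): A 11.163, B 29.474
Sensible, products 25→162 °C: 686.16 kJ/s
Q = ΔH = -805.42 kJ/s = -805.42 kW
Heat removed = 48325 kJ/min

Q_out = 48300 kJ/min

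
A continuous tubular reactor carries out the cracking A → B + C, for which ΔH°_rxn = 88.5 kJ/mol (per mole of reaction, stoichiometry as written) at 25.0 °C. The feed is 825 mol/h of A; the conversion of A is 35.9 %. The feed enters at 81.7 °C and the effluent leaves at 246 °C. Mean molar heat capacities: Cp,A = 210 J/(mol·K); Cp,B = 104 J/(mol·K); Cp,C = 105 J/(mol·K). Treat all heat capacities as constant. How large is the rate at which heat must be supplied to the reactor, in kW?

Extent of reaction ξ = 0.359 × 825 = 296.18 mol/h
Reaction term: ξ·ΔH°_rxn = 296.18 × 88.5 = 26211 kJ/h
Sensible, feed 81.7→25 °C: -9823.3 kJ/h
Outlet flows (mol/h): A 528.83, B 296.18, C 296.18
Sensible, products 25→246 °C: 38223 kJ/h
Q = ΔH = 54611 kJ/h = 15.17 kW
Heat supplied = 15.17 kW

Q_in = 15.2 kW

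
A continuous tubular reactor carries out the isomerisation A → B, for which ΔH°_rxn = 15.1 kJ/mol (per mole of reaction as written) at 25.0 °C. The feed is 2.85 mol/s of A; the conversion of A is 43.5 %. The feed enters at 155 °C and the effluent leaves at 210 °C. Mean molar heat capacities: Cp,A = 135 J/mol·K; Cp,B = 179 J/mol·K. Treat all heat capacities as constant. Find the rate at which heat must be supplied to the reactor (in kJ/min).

Q_in = 3000 kJ/min

Extent of reaction ξ = 0.435 × 2.85 = 1.2398 mol/s
Reaction term: ξ·ΔH°_rxn = 1.2398 × 15.1 = 18.72 kJ/s
Sensible, feed 155→25 °C: -50.017 kJ/s
Outlet flows (mol/s): A 1.6102, B 1.2398
Sensible, products 25→210 °C: 81.27 kJ/s
Q = ΔH = 49.973 kJ/s = 49.973 kW
Heat supplied = 2998.4 kJ/min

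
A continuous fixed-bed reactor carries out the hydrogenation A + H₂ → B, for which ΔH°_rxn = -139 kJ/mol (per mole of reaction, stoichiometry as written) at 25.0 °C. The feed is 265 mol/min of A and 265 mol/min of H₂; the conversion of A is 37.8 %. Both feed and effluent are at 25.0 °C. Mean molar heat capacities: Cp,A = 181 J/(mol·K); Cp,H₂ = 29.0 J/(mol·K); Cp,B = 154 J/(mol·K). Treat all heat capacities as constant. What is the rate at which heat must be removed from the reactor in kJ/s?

Q_out = 232 kJ/s

Extent of reaction ξ = 0.378 × 265 = 100.17 mol/min
Reaction term: ξ·ΔH°_rxn = 100.17 × -139 = -13924 kJ/min
Q = ΔH = -13924 kJ/min = -232.06 kW
Heat removed = 232.06 kJ/s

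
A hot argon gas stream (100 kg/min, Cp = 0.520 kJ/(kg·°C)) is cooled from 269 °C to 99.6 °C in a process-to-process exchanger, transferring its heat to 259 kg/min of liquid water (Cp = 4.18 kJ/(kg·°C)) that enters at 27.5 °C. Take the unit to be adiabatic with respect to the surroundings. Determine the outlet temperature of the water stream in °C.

Heat released by hot stream: Q = 100 × 0.520 × (269 − 99.6) = 8808.8 kJ/min
Energy balance on cold side (adiabatic exchanger): Q = ṁ_c·Cp_c·(T_c,out − T_c,in)
T_c,out = 27.5 + 8808.8/(259 × 4.18) = 35.637 °C

T_c,out = 35.6 °C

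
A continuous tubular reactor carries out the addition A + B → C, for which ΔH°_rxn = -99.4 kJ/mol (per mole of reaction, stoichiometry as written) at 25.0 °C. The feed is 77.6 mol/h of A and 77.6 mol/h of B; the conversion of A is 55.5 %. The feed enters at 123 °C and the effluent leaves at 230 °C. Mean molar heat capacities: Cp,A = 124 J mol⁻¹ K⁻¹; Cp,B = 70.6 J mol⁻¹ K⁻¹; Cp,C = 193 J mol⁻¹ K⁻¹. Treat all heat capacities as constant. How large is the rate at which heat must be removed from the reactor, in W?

Extent of reaction ξ = 0.555 × 77.6 = 43.068 mol/h
Reaction term: ξ·ΔH°_rxn = 43.068 × -99.4 = -4281 kJ/h
Sensible, feed 123→25 °C: -1479.9 kJ/h
Outlet flows (mol/h): A 34.532, B 34.532, C 43.068
Sensible, products 25→230 °C: 3081.6 kJ/h
Q = ΔH = -2679.3 kJ/h = -0.74425 kW
Heat removed = 744.25 W

Q_out = 744 W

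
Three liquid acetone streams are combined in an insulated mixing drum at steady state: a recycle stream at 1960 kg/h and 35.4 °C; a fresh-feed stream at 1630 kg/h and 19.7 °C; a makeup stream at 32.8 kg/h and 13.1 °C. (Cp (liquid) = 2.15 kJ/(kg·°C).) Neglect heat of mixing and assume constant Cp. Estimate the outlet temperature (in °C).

T_out = 28.1 °C

Adiabatic, steady state ⇒ Σ ṁᵢCp,ᵢ(T_out − Tᵢ) = 0
T_out = Σ ṁᵢCp,ᵢTᵢ / Σ ṁᵢCp,ᵢ
      = 219140 / 7789 = 28.134 °C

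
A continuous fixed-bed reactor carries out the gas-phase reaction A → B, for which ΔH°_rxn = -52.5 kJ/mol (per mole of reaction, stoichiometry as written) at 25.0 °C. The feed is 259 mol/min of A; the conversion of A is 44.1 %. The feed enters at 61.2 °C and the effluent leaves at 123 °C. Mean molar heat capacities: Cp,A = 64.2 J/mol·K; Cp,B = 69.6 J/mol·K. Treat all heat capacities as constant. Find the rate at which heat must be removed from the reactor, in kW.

Extent of reaction ξ = 0.441 × 259 = 114.22 mol/min
Reaction term: ξ·ΔH°_rxn = 114.22 × -52.5 = -5996.5 kJ/min
Sensible, feed 61.2→25 °C: -601.93 kJ/min
Outlet flows (mol/min): A 144.78, B 114.22
Sensible, products 25→123 °C: 1690 kJ/min
Q = ΔH = -4908.5 kJ/min = -81.808 kW
Heat removed = 81.808 kW

Q_out = 81.8 kW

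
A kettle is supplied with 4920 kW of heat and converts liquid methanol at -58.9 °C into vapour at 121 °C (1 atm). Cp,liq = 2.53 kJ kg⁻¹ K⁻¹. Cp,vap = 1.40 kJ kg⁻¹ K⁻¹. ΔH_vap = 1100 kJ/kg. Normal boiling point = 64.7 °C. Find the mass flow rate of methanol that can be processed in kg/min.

Δh = 2.53×(64.7−-58.9) + 1100 + 1.40×(121−64.7) = 1491.5 kJ/kg
Q = 4920 kW = 4920 kJ/s = 295200 kJ/min
ṁ = Q/Δh = 295200 / 1491.5 = 197.92 kg/min

ṁ = 198 kg/min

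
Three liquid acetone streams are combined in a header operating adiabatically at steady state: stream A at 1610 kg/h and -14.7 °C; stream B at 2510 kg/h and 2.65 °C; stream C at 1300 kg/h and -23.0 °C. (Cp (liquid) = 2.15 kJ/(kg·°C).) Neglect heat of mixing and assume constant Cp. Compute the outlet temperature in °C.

T_out = -8.66 °C

Energy balance with Q = 0: Σ ṁᵢCp,ᵢ(T_out − Tᵢ) = 0
Σ ṁᵢCp,ᵢTᵢ = 1610×2.15×-14.7 + 2510×2.15×2.65 + 1300×2.15×-23.0 = -100870
Σ ṁᵢCp,ᵢ = 1610×2.15 + 2510×2.15 + 1300×2.15 = 11653
T_out = -100870 / 11653 = -8.656 °C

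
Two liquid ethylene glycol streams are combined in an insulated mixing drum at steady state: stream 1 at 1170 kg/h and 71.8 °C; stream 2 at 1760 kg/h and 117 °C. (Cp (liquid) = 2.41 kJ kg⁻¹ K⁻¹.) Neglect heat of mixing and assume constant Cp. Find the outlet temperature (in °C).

T_out = 99.0 °C

Energy balance with Q = 0: Σ ṁᵢCp,ᵢ(T_out − Tᵢ) = 0
T_out = Σ ṁᵢCp,ᵢTᵢ / Σ ṁᵢCp,ᵢ
      = 698720 / 7061.3 = 98.951 °C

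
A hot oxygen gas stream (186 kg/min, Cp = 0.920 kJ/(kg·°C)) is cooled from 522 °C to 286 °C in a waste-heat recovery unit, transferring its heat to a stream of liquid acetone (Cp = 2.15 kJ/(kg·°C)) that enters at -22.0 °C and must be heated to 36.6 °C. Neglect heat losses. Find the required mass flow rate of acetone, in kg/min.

Heat released by hot stream: Q = 186 × 0.920 × (522 − 286) = 40384 kJ/min
Energy balance on cold side (adiabatic exchanger): Q = ṁ_c·Cp_c·(T_c,out − T_c,in)
ṁ_c = 40384 / [2.15 × (36.6 − -22.0)] = 320.54 kg/min

ṁ_c = 321 kg/min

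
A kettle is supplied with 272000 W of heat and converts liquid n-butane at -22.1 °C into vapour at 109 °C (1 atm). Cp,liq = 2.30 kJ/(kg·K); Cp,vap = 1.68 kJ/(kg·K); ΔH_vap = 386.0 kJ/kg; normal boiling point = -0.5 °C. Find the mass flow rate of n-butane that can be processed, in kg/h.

ṁ = 1580 kg/h

Δh = 2.30×(-0.5−-22.1) + 386.0 + 1.68×(109−-0.5) = 619.64 kJ/kg
Q = 272000 W = 272 kJ/s = 979200 kJ/h
ṁ = Q/Δh = 979200 / 619.64 = 1580.3 kg/h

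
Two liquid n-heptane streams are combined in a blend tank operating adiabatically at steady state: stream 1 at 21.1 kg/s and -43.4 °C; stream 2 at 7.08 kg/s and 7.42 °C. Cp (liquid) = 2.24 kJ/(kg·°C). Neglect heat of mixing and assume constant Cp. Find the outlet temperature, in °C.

T_out = -30.6 °C

Energy balance with Q = 0: Σ ṁᵢCp,ᵢ(T_out − Tᵢ) = 0
Σ ṁᵢCp,ᵢTᵢ = 21.1×2.24×-43.4 + 7.08×2.24×7.42 = -1933.6
Σ ṁᵢCp,ᵢ = 21.1×2.24 + 7.08×2.24 = 63.123
T_out = -1933.6 / 63.123 = -30.632 °C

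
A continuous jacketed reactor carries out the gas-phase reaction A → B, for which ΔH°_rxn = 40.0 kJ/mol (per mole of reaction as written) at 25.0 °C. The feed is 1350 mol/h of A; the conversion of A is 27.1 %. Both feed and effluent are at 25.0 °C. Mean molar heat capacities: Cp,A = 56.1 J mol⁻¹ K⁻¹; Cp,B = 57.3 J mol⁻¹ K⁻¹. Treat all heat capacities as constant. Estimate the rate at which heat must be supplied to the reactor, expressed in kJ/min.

Extent of reaction ξ = 0.271 × 1350 = 365.85 mol/h
Reaction term: ξ·ΔH°_rxn = 365.85 × 40.0 = 14634 kJ/h
Q = ΔH = 14634 kJ/h = 4.065 kW
Heat supplied = 243.9 kJ/min

Q_in = 244 kJ/min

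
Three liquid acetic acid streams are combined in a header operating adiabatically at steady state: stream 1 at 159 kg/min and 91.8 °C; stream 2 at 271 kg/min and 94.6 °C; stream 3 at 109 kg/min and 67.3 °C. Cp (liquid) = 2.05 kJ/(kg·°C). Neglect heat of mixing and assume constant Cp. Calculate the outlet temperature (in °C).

T_out = 88.3 °C

No heat crosses the boundary, so H_out = H_in.
T_out = Σ ṁᵢCp,ᵢTᵢ / Σ ṁᵢCp,ᵢ
      = 97515 / 1104.9 = 88.253 °C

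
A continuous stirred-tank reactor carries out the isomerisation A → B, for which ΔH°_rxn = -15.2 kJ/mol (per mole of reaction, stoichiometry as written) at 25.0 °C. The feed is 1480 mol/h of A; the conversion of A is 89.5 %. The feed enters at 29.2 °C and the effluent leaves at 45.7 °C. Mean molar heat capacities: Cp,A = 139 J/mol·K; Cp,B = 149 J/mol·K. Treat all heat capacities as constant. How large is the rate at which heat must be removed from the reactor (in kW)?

Extent of reaction ξ = 0.895 × 1480 = 1324.6 mol/h
Reaction term: ξ·ΔH°_rxn = 1324.6 × -15.2 = -20134 kJ/h
Sensible, feed 29.2→25 °C: -864.02 kJ/h
Outlet flows (mol/h): A 155.4, B 1324.6
Sensible, products 25→45.7 °C: 4532.6 kJ/h
Q = ΔH = -16465 kJ/h = -4.5737 kW
Heat removed = 4.5737 kW

Q_out = 4.57 kW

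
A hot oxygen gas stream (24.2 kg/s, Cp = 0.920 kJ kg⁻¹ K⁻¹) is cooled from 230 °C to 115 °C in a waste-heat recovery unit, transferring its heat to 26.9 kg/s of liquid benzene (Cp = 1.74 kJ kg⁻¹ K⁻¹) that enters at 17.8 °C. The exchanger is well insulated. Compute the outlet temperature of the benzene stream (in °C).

T_c,out = 72.5 °C

Heat released by hot stream: Q = 24.2 × 0.920 × (230 − 115) = 2560.4 kJ/s
Energy balance on cold side (adiabatic exchanger): Q = ṁ_c·Cp_c·(T_c,out − T_c,in)
T_c,out = 17.8 + 2560.4/(26.9 × 1.74) = 72.502 °C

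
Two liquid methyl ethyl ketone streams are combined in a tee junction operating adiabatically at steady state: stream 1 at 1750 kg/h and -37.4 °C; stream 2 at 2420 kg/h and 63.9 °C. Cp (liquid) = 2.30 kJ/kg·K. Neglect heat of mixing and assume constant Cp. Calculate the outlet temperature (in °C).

T_out = 21.4 °C

Energy balance with Q = 0: Σ ṁᵢCp,ᵢ(T_out − Tᵢ) = 0
Σ ṁᵢCp,ᵢTᵢ = 1750×2.30×-37.4 + 2420×2.30×63.9 = 205130
Σ ṁᵢCp,ᵢ = 1750×2.30 + 2420×2.30 = 9591
T_out = 205130 / 9591 = 21.388 °C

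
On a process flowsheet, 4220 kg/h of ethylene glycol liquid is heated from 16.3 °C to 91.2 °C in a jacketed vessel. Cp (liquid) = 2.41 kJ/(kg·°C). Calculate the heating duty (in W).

Q = ṁ·Cp·ΔT = 4220 × 2.41 × (91.2 − 16.3) = 761750 kJ/h
Converting: 761750 / 3600 s = 211.6 kW
Heating duty = 211600 W

Q = 212000 W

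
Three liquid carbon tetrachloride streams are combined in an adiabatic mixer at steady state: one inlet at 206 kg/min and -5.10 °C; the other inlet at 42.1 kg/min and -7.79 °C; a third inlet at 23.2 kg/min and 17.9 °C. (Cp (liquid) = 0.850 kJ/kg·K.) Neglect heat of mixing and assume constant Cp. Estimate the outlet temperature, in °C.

Adiabatic, steady state ⇒ Σ ṁᵢCp,ᵢ(T_out − Tᵢ) = 0
Σ ṁᵢCp,ᵢTᵢ = 206×0.850×-5.10 + 42.1×0.850×-7.79 + 23.2×0.850×17.9 = -818.79
Σ ṁᵢCp,ᵢ = 206×0.850 + 42.1×0.850 + 23.2×0.850 = 230.6
T_out = -818.79 / 230.6 = -3.5506 °C

T_out = -3.55 °C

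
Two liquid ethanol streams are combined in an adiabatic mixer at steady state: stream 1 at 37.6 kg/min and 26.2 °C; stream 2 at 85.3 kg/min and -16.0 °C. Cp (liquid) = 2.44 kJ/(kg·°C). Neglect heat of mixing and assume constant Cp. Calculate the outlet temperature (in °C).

T_out = -3.09 °C

No heat crosses the boundary, so H_out = H_in.
Σ ṁᵢCp,ᵢTᵢ = 37.6×2.44×26.2 + 85.3×2.44×-16.0 = -926.42
Σ ṁᵢCp,ᵢ = 37.6×2.44 + 85.3×2.44 = 299.88
T_out = -926.42 / 299.88 = -3.0893 °C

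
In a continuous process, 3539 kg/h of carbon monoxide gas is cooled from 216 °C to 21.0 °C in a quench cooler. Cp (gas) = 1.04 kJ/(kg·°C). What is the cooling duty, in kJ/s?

Q_c = 199 kJ/s

Q = ṁ·Cp·ΔT = 3539 × 1.04 × (21.0 − 216) = -717710 kJ/h
Converting: 717710 / 3600 s = 199.36 kW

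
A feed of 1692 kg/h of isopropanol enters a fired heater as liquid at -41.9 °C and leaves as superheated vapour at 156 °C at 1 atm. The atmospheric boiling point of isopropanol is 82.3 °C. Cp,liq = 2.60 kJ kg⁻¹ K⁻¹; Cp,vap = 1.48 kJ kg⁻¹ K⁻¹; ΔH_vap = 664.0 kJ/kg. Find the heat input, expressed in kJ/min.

liquid -41.9→82.3 °C: 322.92 kJ/kg
vaporisation at 82.3 °C: 664 kJ/kg
vapour 82.3→156 °C: 109.08 kJ/kg
Δh = 322.92 + 664 + 109.08 = 1096 kJ/kg
Q = ṁ·Δh = 1692 kg/h × 1096 kJ/kg = 1.8544e+06 kJ/h
|Q| = 515.12 kW = 30907 kJ/min

Q = 30900 kJ/min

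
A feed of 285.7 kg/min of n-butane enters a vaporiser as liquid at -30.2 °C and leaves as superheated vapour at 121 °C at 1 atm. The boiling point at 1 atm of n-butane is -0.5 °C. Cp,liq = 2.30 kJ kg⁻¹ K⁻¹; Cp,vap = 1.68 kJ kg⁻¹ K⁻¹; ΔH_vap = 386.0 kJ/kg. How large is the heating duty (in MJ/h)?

liquid -30.2→-0.5 °C: 68.31 kJ/kg
vaporisation at -0.5 °C: 386 kJ/kg
vapour -0.5→121 °C: 204.12 kJ/kg
Δh = 68.31 + 386 + 204.12 = 658.43 kJ/kg
Q = ṁ·Δh = 285.7 kg/min × 658.43 kJ/kg = 188110 kJ/min
|Q| = 3135.2 kW = 11287 MJ/h

Q = 11300 MJ/h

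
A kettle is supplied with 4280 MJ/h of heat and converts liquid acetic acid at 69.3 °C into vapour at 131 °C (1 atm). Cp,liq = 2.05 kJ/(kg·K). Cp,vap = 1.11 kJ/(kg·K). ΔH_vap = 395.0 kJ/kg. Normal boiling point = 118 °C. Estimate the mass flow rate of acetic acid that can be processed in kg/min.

ṁ = 140 kg/min

Δh = 2.05×(118−69.3) + 395.0 + 1.11×(131−118) = 509.26 kJ/kg
Q = 4280 MJ/h = 1188.9 kJ/s = 71333 kJ/min
ṁ = Q/Δh = 71333 / 509.26 = 140.07 kg/min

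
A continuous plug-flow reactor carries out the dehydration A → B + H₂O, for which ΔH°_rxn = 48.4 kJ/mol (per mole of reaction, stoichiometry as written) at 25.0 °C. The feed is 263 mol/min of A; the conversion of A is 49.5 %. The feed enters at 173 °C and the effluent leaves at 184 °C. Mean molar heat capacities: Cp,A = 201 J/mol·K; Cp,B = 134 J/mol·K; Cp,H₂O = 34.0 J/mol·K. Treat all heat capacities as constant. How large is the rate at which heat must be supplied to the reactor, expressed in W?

Q_in = 103000 W

Extent of reaction ξ = 0.495 × 263 = 130.19 mol/min
Reaction term: ξ·ΔH°_rxn = 130.19 × 48.4 = 6301 kJ/min
Sensible, feed 173→25 °C: -7823.7 kJ/min
Outlet flows (mol/min): A 132.81, B 130.19, H₂O 130.19
Sensible, products 25→184 °C: 7722.1 kJ/min
Q = ΔH = 6199.4 kJ/min = 103.32 kW
Heat supplied = 103320 W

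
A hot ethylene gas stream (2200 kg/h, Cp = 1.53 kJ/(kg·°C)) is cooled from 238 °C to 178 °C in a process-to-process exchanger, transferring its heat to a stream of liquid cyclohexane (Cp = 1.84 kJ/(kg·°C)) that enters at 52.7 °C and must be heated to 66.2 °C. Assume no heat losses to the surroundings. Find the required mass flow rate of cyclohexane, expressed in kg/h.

Heat released by hot stream: Q = 2200 × 1.53 × (238 − 178) = 201960 kJ/h
Energy balance on cold side (adiabatic exchanger): Q = ṁ_c·Cp_c·(T_c,out − T_c,in)
ṁ_c = 201960 / [1.84 × (66.2 − 52.7)] = 8130.4 kg/h

ṁ_c = 8130 kg/h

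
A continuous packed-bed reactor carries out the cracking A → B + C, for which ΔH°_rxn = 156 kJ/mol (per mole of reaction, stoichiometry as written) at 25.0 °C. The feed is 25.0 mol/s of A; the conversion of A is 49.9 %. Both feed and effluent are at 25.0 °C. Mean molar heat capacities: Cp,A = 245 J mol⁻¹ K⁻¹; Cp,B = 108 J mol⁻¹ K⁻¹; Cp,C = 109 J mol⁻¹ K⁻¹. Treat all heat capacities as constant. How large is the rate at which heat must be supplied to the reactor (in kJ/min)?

Extent of reaction ξ = 0.499 × 25.0 = 12.475 mol/s
Reaction term: ξ·ΔH°_rxn = 12.475 × 156 = 1946.1 kJ/s
Q = ΔH = 1946.1 kJ/s = 1946.1 kW
Heat supplied = 116770 kJ/min

Q_in = 117000 kJ/min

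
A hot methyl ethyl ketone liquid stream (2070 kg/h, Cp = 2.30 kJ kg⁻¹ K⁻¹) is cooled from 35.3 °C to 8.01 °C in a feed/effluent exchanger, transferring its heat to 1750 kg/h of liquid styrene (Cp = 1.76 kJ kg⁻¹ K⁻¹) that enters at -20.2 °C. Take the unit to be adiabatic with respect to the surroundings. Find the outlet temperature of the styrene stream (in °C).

T_c,out = 22.0 °C

Heat released by hot stream: Q = 2070 × 2.30 × (35.3 − 8.01) = 129930 kJ/h
Energy balance on cold side (adiabatic exchanger): Q = ṁ_c·Cp_c·(T_c,out − T_c,in)
T_c,out = -20.2 + 129930/(1750 × 1.76) = 21.984 °C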